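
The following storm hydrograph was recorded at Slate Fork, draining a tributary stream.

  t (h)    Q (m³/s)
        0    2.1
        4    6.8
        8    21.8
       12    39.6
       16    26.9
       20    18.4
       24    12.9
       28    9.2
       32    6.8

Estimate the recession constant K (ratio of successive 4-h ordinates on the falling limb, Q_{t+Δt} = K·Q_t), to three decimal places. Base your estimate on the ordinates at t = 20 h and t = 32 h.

K ≈ 0.718

Using the recession-limb readings at t = 20 h and t = 32 h: Q falls from 18.4 to 6.8 m³/s over 3 intervals.
K = (Q₂/Q₁)^(1/3) = (6.8/18.4)^(1/3) = 0.718.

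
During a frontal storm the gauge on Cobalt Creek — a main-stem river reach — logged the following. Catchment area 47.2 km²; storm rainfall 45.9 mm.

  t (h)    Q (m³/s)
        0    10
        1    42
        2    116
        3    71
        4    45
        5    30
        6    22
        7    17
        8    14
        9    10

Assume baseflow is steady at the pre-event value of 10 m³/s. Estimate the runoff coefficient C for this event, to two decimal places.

ΣQ_DR = 277.0 m³/s; V = ΣQ_DR·Δt = 9.972 × 10^5 m³.
Runoff depth d = V / A = 21.13 mm.
C = d / P = 21.13 / 45.9 = 0.46.

C ≈ 0.46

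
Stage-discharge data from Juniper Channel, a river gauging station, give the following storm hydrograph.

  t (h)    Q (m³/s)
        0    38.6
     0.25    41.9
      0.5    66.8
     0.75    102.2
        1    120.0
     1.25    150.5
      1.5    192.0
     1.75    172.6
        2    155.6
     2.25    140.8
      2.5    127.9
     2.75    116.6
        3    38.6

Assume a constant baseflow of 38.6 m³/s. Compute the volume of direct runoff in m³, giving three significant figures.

Direct-runoff ordinates (Q − Q_b): 0.0, 3.3, 28.2, 63.6, 81.4, 111.9, 153.4, 134.0, 117.0, 102.2, 89.3, 78.0, 0.0 m³/s.
ΣQ_DR = 962.3 m³/s.
With Δt = 0.25 h = 900 s, V = ΣQ_DR · Δt = 962.3 × 900 = 8.66 × 10^5 m³.

V ≈ 8.66 × 10^5 m³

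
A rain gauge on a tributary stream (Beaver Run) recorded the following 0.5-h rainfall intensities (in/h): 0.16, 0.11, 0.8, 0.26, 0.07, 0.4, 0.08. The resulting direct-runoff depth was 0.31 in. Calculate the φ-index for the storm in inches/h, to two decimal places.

φ ≈ 0.29 in/h

Only the 2 blocks with intensity above φ contribute runoff: 0.8, 0.4 in/h.
Σ(I−φ)·Δt = d  ⇒  (0.8+0.4 − 2φ)·0.5 = 0.31
φ = (1.200 − 0.31/0.5) / 2 = 0.29 in/h.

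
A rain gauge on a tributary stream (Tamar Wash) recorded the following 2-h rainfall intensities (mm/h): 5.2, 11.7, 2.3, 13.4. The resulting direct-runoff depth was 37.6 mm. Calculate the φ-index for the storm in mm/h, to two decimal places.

Only the 3 blocks with intensity above φ contribute runoff: 5.2, 11.7, 13.4 mm/h.
Σ(I−φ)·Δt = d  ⇒  (5.2+11.7+13.4 − 3φ)·2 = 37.6
φ = (30.30 − 37.6/2) / 3 = 3.83 mm/h.

φ ≈ 3.83 mm/h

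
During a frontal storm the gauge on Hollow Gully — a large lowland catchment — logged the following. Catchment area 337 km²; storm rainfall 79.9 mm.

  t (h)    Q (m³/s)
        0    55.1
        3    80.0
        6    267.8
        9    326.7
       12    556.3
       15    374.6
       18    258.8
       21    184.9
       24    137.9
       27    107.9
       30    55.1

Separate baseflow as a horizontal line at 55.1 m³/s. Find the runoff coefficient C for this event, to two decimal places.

ΣQ_DR = 1799 m³/s; V = ΣQ_DR·Δt = 1.943 × 10^7 m³.
Runoff depth d = V / A = 57.65 mm.
C = d / P = 57.65 / 79.9 = 0.72.

C ≈ 0.72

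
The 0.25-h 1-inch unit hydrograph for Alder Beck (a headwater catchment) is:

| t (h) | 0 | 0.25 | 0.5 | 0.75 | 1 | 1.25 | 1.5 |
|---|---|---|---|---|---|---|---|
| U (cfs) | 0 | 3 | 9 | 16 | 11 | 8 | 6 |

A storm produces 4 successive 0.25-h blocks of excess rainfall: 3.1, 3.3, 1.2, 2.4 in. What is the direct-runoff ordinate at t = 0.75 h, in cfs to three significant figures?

Q ≈ 82.9 cfs

By discrete convolution, Q_j = Σ (P_i / 1 in) · U_{j−i}.
At t = 0.75 h (j=3): Q = (3.1/1)·16 + (3.3/1)·9 + (1.2/1)·3 + (2.4/1)·0 = 82.9 cfs.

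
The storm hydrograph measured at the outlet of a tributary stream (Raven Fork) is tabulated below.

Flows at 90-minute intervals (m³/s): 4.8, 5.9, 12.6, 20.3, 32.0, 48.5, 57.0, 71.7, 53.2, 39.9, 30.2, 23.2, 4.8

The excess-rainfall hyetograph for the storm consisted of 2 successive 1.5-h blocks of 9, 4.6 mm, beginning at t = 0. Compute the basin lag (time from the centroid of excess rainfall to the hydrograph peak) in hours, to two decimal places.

Centroid of excess rainfall: t_c = Σ P_i·t̄_i / ΣP_i = 1.2574 h (block centres at 0.75, 2.25 h).
Hydrograph peak occurs at t = 10.5 h, so basin lag t_L = 10.5 − 1.2574 = 9.24 h.

t_L ≈ 9.24 h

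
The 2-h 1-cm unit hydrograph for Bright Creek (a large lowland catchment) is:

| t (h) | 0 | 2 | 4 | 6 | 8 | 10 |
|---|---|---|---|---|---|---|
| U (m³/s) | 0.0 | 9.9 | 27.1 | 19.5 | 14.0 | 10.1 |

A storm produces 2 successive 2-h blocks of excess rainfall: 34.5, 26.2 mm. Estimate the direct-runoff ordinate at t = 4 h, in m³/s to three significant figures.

Q ≈ 119 m³/s

By discrete convolution, Q_j = Σ (P_i / 10 mm) · U_{j−i}.
At t = 4 h (j=2): Q = (34.5/10)·27.1 + (26.2/10)·9.9 = 119 m³/s.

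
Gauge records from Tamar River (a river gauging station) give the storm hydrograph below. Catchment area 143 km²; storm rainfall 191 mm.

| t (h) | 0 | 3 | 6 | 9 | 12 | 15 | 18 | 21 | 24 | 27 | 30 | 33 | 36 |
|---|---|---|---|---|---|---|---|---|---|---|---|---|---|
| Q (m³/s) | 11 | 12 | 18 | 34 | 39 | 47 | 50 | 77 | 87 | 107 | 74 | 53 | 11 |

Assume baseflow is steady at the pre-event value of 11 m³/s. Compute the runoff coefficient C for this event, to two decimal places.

ΣQ_DR = 477.0 m³/s; V = ΣQ_DR·Δt = 5.152 × 10^6 m³.
Runoff depth d = V / A = 36.03 mm.
C = d / P = 36.03 / 191 = 0.19.

C ≈ 0.19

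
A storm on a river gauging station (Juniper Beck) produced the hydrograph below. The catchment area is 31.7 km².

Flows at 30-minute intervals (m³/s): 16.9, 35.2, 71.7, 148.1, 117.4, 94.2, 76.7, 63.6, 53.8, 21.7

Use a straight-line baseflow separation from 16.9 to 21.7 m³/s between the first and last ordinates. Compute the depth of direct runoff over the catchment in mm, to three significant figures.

Direct runoff: 0.00, 17.77, 53.73, 129.60, 98.37, 74.63, 56.60, 42.97, 32.63, 0.00 m³/s; ΣQ_DR = 506.3 m³/s.
V = ΣQ_DR · Δt = 506.3 × 1800 s = 9.113 × 10^5 m³.
Over A = 31.7 km², depth = V / A = 28.7 mm.

d ≈ 28.7 mm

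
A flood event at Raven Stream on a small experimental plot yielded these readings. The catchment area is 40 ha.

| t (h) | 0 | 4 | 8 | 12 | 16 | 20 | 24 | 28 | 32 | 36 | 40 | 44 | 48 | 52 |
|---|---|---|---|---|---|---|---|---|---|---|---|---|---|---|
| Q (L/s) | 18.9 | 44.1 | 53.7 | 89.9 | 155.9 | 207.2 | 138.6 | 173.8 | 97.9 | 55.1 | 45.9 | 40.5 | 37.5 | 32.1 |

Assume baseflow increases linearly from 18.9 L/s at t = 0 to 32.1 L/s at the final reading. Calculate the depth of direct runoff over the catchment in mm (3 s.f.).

Direct runoff: 0.00, 24.18, 32.77, 67.95, 132.94, 183.22, 113.61, 147.79, 70.88, 27.06, 16.85, 10.43, 6.42, 0.00 L/s; ΣQ_DR = 834.1 L/s.
V = ΣQ_DR · Δt = 834.1 × 14400 s = 1.201 × 10^7 L.
Over A = 40 ha, depth = V / A = 30.0 mm.

d ≈ 30.0 mm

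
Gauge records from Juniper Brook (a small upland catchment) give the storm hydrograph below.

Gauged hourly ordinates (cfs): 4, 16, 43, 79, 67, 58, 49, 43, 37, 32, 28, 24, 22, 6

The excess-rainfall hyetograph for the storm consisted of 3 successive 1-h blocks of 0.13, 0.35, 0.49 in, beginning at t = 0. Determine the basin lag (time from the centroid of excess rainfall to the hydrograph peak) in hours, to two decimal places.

Centroid of excess rainfall: t_c = Σ P_i·t̄_i / ΣP_i = 1.8711 h (block centres at 0.5, 1.5, 2.5 h).
Hydrograph peak occurs at t = 3 h, so basin lag t_L = 3 − 1.8711 = 1.13 h.

t_L ≈ 1.13 h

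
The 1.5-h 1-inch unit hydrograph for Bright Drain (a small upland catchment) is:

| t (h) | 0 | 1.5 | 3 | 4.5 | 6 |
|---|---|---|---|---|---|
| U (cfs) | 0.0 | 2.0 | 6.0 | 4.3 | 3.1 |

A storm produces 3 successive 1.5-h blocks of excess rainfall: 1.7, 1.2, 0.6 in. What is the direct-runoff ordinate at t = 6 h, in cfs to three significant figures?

Q ≈ 14.0 cfs

By discrete convolution, Q_j = Σ (P_i / 1 in) · U_{j−i}.
At t = 6 h (j=4): Q = (1.7/1)·3.1 + (1.2/1)·4.3 + (0.6/1)·6.0 = 14.0 cfs.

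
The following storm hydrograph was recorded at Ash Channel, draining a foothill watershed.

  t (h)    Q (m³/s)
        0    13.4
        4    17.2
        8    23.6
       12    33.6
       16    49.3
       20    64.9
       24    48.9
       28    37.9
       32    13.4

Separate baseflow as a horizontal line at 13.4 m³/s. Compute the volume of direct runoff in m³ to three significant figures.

Direct-runoff ordinates (Q − Q_b): 0.0, 3.8, 10.2, 20.2, 35.9, 51.5, 35.5, 24.5, 0.0 m³/s.
ΣQ_DR = 181.6 m³/s.
With Δt = 4 h = 14400 s, V = ΣQ_DR · Δt = 181.6 × 14400 = 2.62 × 10^6 m³.

V ≈ 2.62 × 10^6 m³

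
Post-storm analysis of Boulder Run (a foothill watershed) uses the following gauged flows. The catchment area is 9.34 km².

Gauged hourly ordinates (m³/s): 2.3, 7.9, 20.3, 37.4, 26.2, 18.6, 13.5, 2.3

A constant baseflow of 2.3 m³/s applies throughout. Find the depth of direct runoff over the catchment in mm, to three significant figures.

d ≈ 42.4 mm

Direct runoff: 0.0, 5.6, 18.0, 35.1, 23.9, 16.3, 11.2, 0.0 m³/s; ΣQ_DR = 110.1 m³/s.
V = ΣQ_DR · Δt = 110.1 × 3600 s = 3.964 × 10^5 m³.
Over A = 9.34 km², depth = V / A = 42.4 mm.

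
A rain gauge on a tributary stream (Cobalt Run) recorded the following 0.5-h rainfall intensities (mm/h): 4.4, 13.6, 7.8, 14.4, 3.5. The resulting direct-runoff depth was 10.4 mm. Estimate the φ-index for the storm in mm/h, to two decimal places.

Only the 3 blocks with intensity above φ contribute runoff: 13.6, 7.8, 14.4 mm/h.
Σ(I−φ)·Δt = d  ⇒  (13.6+7.8+14.4 − 3φ)·0.5 = 10.4
φ = (35.80 − 10.4/0.5) / 3 = 5.00 mm/h.

φ ≈ 5.00 mm/h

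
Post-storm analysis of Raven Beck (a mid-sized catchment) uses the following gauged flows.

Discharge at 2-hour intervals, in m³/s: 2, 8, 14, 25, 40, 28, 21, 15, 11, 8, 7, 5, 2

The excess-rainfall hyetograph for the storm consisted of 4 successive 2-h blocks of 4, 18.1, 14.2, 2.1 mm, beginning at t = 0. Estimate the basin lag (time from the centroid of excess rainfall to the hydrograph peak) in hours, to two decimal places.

t_L ≈ 4.25 h

Centroid of excess rainfall: t_c = Σ P_i·t̄_i / ΣP_i = 3.7500 h (block centres at 1, 3, 5, 7 h).
Hydrograph peak occurs at t = 8 h, so basin lag t_L = 8 − 3.7500 = 4.25 h.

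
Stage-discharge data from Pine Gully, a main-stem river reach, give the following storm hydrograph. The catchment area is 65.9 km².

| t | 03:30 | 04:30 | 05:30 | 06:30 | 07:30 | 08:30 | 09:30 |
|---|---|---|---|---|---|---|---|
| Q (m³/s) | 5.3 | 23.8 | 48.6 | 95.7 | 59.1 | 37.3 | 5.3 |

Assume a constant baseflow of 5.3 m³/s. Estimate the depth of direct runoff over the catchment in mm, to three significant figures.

Direct runoff: 0.0, 18.5, 43.3, 90.4, 53.8, 32.0, 0.0 m³/s; ΣQ_DR = 238.0 m³/s.
V = ΣQ_DR · Δt = 238.0 × 3600 s = 8.568 × 10^5 m³.
Over A = 65.9 km², depth = V / A = 13.0 mm.

d ≈ 13.0 mm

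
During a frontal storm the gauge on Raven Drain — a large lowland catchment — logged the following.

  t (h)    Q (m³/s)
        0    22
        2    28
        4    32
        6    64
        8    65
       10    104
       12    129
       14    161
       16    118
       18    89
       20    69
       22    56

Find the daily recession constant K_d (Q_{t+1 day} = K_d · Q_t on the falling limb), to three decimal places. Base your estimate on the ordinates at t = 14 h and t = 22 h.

K_d ≈ 0.042

Between t = 14 h and t = 22 h the flow falls from 161 to 56 m³/s over 4×2 h = 8 h.
Per-interval ratio K = (56/161)^(1/4) = 0.7680; K_d = K^(24/2) = 0.042.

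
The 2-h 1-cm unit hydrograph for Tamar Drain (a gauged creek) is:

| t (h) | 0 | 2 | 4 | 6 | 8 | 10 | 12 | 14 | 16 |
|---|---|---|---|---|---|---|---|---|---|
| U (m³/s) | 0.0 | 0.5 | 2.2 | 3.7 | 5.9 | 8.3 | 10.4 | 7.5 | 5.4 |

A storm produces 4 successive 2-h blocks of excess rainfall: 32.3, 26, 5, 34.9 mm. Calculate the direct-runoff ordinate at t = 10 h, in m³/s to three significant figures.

By discrete convolution, Q_j = Σ (P_i / 10 mm) · U_{j−i}.
At t = 10 h (j=5): Q = (32.3/10)·8.3 + (26/10)·5.9 + (5/10)·3.7 + (34.9/10)·2.2 = 51.7 m³/s.

Q ≈ 51.7 m³/s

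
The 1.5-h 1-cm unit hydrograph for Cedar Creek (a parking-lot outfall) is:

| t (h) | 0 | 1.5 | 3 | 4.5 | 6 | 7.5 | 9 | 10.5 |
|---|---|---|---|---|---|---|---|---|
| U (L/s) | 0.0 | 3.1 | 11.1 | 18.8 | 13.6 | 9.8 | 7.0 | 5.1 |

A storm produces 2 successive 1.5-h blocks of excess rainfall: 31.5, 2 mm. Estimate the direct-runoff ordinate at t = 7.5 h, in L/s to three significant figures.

Q ≈ 33.6 L/s

By discrete convolution, Q_j = Σ (P_i / 10 mm) · U_{j−i}.
At t = 7.5 h (j=5): Q = (31.5/10)·9.8 + (2/10)·13.6 = 33.6 L/s.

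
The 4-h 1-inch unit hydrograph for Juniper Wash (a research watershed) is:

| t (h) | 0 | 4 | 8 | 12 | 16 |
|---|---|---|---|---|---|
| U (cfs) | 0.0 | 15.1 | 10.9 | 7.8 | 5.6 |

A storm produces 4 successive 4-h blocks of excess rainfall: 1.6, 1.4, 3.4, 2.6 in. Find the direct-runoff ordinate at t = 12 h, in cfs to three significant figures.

Q ≈ 79.1 cfs

By discrete convolution, Q_j = Σ (P_i / 1 in) · U_{j−i}.
At t = 12 h (j=3): Q = (1.6/1)·7.8 + (1.4/1)·10.9 + (3.4/1)·15.1 + (2.6/1)·0.0 = 79.1 cfs.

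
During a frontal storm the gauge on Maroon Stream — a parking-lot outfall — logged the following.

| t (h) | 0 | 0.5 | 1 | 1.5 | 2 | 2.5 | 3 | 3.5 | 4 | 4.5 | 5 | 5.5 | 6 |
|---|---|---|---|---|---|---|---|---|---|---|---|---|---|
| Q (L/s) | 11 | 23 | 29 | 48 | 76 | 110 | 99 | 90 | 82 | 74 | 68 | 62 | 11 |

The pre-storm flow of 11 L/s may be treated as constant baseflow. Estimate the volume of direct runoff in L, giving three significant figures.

Direct-runoff ordinates (Q − Q_b): 0.0, 12.0, 18.0, 37.0, 65.0, 99.0, 88.0, 79.0, 71.0, 63.0, 57.0, 51.0, 0.0 L/s.
ΣQ_DR = 640.0 L/s.
With Δt = 0.5 h = 1800 s, V = ΣQ_DR · Δt = 640.0 × 1800 = 1.15 × 10^6 L.

V ≈ 1.15 × 10^6 L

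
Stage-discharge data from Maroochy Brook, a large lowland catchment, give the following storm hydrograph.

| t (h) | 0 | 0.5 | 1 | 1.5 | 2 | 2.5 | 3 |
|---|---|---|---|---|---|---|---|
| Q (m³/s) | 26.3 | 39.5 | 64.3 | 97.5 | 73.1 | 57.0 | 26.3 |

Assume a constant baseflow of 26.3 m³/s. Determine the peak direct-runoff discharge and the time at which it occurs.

Subtracting baseflow gives direct-runoff ordinates: 0.0, 13.2, 38.0, 71.2, 46.8, 30.7, 0.0 m³/s.
The maximum is 71.2 m³/s, occurring at the reading for t = 1.5 h.

Q_p = 71.2 m³/s at t = 1.5 h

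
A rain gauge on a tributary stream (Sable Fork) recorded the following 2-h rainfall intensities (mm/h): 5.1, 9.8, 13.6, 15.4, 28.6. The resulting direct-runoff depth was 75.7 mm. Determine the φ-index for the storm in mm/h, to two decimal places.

φ ≈ 7.39 mm/h

Only the 4 blocks with intensity above φ contribute runoff: 9.8, 13.6, 15.4, 28.6 mm/h.
Σ(I−φ)·Δt = d  ⇒  (9.8+13.6+15.4+28.6 − 4φ)·2 = 75.7
φ = (67.40 − 75.7/2) / 4 = 7.39 mm/h.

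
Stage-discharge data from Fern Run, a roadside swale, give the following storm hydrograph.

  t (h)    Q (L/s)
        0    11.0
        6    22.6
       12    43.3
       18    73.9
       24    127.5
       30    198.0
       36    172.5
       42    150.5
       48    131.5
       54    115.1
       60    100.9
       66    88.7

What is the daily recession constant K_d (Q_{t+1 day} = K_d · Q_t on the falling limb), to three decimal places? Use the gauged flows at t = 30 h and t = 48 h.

K_d ≈ 0.579

Between t = 30 h and t = 48 h the flow falls from 198.0 to 131.5 L/s over 3×6 h = 18 h.
Per-interval ratio K = (131.5/198.0)^(1/3) = 0.8725; K_d = K^(24/6) = 0.579.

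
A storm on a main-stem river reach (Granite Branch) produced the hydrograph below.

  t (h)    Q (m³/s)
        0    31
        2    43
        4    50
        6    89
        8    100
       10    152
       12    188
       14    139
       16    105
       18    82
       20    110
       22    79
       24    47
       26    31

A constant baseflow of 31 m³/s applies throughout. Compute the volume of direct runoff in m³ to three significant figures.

Direct-runoff ordinates (Q − Q_b): 0.0, 12.0, 19.0, 58.0, 69.0, 121.0, 157.0, 108.0, 74.0, 51.0, 79.0, 48.0, 16.0, 0.0 m³/s.
ΣQ_DR = 812.0 m³/s.
With Δt = 2 h = 7200 s, V = ΣQ_DR · Δt = 812.0 × 7200 = 5.85 × 10^6 m³.

V ≈ 5.85 × 10^6 m³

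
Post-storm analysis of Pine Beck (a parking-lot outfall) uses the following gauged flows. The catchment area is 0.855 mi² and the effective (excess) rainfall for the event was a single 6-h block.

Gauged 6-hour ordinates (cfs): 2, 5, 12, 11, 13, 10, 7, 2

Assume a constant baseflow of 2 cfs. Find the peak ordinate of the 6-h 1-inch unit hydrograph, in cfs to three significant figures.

Direct runoff: 0.0, 3.0, 10.0, 9.0, 11.0, 8.0, 5.0, 0.0 cfs; ΣQ_DR = 46.00 cfs, peak = 11.0 cfs.
Runoff depth d = ΣQ_DR·Δt / A = 46.00 × 21600 / (0.855 mi²) = 0.5002 in.
The 1-inch UH is the DRH scaled by (1 in)/d, so U_p = 11.0 × 1/0.5002 = 22.0 cfs.

U_p ≈ 22.0 cfs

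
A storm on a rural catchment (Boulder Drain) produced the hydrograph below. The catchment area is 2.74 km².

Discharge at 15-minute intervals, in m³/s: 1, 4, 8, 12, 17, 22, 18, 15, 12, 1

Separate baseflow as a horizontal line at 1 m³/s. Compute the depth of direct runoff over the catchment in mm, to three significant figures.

d ≈ 32.8 mm

Direct runoff: 0.0, 3.0, 7.0, 11.0, 16.0, 21.0, 17.0, 14.0, 11.0, 0.0 m³/s; ΣQ_DR = 100.0 m³/s.
V = ΣQ_DR · Δt = 100.0 × 900 s = 90000 m³.
Over A = 2.74 km², depth = V / A = 32.8 mm.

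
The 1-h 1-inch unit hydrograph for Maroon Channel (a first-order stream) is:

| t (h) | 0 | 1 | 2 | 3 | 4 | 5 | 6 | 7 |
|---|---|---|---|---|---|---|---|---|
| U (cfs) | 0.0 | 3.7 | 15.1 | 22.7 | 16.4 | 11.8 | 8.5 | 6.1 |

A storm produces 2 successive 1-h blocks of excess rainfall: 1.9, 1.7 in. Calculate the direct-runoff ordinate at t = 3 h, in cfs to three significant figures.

Q ≈ 68.8 cfs

By discrete convolution, Q_j = Σ (P_i / 1 in) · U_{j−i}.
At t = 3 h (j=3): Q = (1.9/1)·22.7 + (1.7/1)·15.1 = 68.8 cfs.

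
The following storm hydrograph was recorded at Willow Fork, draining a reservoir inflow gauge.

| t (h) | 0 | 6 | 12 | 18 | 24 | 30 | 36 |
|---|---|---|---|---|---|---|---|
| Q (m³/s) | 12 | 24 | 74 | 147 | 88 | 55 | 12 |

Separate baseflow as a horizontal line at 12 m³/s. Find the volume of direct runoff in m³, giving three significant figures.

V ≈ 7.08 × 10^6 m³

Direct-runoff ordinates (Q − Q_b): 0.0, 12.0, 62.0, 135.0, 76.0, 43.0, 0.0 m³/s.
ΣQ_DR = 328.0 m³/s.
With Δt = 6 h = 21600 s, V = ΣQ_DR · Δt = 328.0 × 21600 = 7.08 × 10^6 m³.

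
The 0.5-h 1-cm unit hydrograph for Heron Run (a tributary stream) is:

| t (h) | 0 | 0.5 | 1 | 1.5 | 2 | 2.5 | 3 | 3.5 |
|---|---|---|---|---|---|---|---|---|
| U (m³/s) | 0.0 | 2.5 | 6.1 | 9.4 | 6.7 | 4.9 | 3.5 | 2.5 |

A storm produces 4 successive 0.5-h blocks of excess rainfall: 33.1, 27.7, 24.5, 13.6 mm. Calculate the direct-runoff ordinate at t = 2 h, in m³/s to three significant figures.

Q ≈ 66.6 m³/s

By discrete convolution, Q_j = Σ (P_i / 10 mm) · U_{j−i}.
At t = 2 h (j=4): Q = (33.1/10)·6.7 + (27.7/10)·9.4 + (24.5/10)·6.1 + (13.6/10)·2.5 = 66.6 m³/s.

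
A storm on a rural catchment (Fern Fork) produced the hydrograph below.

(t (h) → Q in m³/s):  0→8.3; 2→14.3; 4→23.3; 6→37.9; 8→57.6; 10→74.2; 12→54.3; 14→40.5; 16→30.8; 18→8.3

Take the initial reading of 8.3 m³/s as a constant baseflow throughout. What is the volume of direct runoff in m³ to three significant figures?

Direct-runoff ordinates (Q − Q_b): 0.0, 6.0, 15.0, 29.6, 49.3, 65.9, 46.0, 32.2, 22.5, 0.0 m³/s.
ΣQ_DR = 266.5 m³/s.
With Δt = 2 h = 7200 s, V = ΣQ_DR · Δt = 266.5 × 7200 = 1.92 × 10^6 m³.

V ≈ 1.92 × 10^6 m³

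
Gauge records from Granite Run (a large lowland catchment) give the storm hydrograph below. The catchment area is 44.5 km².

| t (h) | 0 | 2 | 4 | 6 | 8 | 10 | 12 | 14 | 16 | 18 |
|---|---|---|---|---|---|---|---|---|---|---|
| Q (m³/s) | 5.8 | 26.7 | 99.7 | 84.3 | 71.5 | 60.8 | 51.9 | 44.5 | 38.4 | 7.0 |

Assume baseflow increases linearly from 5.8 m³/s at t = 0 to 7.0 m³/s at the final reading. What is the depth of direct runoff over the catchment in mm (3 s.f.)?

d ≈ 69.0 mm

Direct runoff: 0.00, 20.77, 93.63, 78.10, 65.17, 54.33, 45.30, 37.77, 31.53, 0.00 m³/s; ΣQ_DR = 426.6 m³/s.
V = ΣQ_DR · Δt = 426.6 × 7200 s = 3.072 × 10^6 m³.
Over A = 44.5 km², depth = V / A = 69.0 mm.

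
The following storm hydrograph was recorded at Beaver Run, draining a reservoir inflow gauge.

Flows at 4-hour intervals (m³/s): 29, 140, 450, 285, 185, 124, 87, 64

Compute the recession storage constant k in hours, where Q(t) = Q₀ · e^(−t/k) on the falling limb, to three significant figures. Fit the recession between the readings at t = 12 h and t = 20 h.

On the falling limb, Q drops from 285 to 124 m³/s between t = 12 h and t = 20 h (Δt = 8 h).
k = −Δt / ln(Q₂/Q₁) = −8 / ln(124/285) = 9.61 h.

k ≈ 9.61 h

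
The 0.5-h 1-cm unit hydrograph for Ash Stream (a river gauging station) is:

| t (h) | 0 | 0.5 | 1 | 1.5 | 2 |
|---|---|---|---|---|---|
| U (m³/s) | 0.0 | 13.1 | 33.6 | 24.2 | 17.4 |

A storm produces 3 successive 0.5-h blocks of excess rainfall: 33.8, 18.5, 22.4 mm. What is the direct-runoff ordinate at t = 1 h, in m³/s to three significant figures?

By discrete convolution, Q_j = Σ (P_i / 10 mm) · U_{j−i}.
At t = 1 h (j=2): Q = (33.8/10)·33.6 + (18.5/10)·13.1 + (22.4/10)·0.0 = 138 m³/s.

Q ≈ 138 m³/s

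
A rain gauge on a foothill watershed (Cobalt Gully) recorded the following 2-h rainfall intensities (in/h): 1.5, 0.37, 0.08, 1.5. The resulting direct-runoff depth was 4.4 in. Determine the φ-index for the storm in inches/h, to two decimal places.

Only the 2 blocks with intensity above φ contribute runoff: 1.5, 1.5 in/h.
Σ(I−φ)·Δt = d  ⇒  (1.5+1.5 − 2φ)·2 = 4.4
φ = (3.000 − 4.4/2) / 2 = 0.40 in/h.

φ ≈ 0.40 in/h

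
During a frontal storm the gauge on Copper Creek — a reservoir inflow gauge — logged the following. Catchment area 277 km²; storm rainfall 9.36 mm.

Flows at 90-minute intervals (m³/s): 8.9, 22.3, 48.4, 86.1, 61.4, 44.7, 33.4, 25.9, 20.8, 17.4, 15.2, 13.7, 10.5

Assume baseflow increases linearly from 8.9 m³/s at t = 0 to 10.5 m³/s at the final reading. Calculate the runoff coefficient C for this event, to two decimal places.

C ≈ 0.59

ΣQ_DR = 282.6 m³/s; V = ΣQ_DR·Δt = 1.526 × 10^6 m³.
Runoff depth d = V / A = 5.509 mm.
C = d / P = 5.509 / 9.36 = 0.59.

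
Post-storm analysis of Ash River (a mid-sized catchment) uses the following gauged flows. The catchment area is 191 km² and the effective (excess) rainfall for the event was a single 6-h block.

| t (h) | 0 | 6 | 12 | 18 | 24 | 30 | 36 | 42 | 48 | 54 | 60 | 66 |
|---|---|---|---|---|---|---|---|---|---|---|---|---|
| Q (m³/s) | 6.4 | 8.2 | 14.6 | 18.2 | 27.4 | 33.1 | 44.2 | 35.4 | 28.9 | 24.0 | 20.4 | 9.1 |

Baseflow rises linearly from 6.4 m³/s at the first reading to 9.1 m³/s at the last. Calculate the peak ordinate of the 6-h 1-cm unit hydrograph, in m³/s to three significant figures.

Direct runoff: 0.00, 1.55, 7.71, 11.06, 20.02, 25.47, 36.33, 27.28, 20.54, 15.39, 11.55, 0.00 m³/s; ΣQ_DR = 176.9 m³/s, peak = 36.33 m³/s.
Runoff depth d = ΣQ_DR·Δt / A = 176.9 × 21600 / (191 km²) = 20.01 mm.
The 1-cm UH is the DRH scaled by (10 mm)/d, so U_p = 36.33 × 10/20.01 = 18.2 m³/s.

U_p ≈ 18.2 m³/s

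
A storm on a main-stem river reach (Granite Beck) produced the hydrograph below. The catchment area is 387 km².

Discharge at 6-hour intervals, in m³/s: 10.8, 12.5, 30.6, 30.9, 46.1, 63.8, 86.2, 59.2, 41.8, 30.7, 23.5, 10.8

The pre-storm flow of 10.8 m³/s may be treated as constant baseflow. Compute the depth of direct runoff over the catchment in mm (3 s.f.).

d ≈ 17.7 mm

Direct runoff: 0.0, 1.7, 19.8, 20.1, 35.3, 53.0, 75.4, 48.4, 31.0, 19.9, 12.7, 0.0 m³/s; ΣQ_DR = 317.3 m³/s.
V = ΣQ_DR · Δt = 317.3 × 21600 s = 6.854 × 10^6 m³.
Over A = 387 km², depth = V / A = 17.7 mm.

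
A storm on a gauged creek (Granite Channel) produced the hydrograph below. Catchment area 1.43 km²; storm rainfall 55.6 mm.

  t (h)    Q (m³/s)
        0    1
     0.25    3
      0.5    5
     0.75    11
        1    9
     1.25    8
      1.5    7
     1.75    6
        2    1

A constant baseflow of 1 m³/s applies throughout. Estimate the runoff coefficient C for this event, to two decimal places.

C ≈ 0.48

ΣQ_DR = 42.00 m³/s; V = ΣQ_DR·Δt = 37800 m³.
Runoff depth d = V / A = 26.43 mm.
C = d / P = 26.43 / 55.6 = 0.48.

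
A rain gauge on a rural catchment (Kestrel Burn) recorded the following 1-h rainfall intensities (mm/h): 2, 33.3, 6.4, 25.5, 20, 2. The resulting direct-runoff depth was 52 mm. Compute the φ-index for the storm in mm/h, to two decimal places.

φ ≈ 8.93 mm/h

Only the 3 blocks with intensity above φ contribute runoff: 33.3, 25.5, 20 mm/h.
Σ(I−φ)·Δt = d  ⇒  (33.3+25.5+20 − 3φ)·1 = 52
φ = (78.80 − 52/1) / 3 = 8.93 mm/h.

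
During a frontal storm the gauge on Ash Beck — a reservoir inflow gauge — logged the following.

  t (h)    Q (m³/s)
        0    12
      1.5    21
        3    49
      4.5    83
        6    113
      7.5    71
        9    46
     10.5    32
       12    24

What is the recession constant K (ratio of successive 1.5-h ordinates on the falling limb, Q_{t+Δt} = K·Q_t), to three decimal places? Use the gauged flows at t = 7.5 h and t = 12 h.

K ≈ 0.697

Using the recession-limb readings at t = 7.5 h and t = 12 h: Q falls from 71 to 24 m³/s over 3 intervals.
K = (Q₂/Q₁)^(1/3) = (24/71)^(1/3) = 0.697.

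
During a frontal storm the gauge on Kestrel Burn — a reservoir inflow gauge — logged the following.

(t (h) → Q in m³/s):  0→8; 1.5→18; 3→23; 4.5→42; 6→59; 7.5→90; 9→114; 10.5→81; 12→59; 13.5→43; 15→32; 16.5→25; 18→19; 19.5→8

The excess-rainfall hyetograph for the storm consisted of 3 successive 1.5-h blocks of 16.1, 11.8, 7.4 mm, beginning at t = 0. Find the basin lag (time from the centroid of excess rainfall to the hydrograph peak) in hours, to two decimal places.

Centroid of excess rainfall: t_c = Σ P_i·t̄_i / ΣP_i = 1.8803 h (block centres at 0.75, 2.25, 3.75 h).
Hydrograph peak occurs at t = 9 h, so basin lag t_L = 9 − 1.8803 = 7.12 h.

t_L ≈ 7.12 h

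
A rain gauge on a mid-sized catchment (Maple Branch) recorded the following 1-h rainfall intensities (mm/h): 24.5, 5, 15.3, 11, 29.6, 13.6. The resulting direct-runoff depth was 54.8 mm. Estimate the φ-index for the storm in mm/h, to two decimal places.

Only the 5 blocks with intensity above φ contribute runoff: 24.5, 15.3, 11, 29.6, 13.6 mm/h.
Σ(I−φ)·Δt = d  ⇒  (24.5+15.3+11+29.6+13.6 − 5φ)·1 = 54.8
φ = (94.00 − 54.8/1) / 5 = 7.84 mm/h.

φ ≈ 7.84 mm/h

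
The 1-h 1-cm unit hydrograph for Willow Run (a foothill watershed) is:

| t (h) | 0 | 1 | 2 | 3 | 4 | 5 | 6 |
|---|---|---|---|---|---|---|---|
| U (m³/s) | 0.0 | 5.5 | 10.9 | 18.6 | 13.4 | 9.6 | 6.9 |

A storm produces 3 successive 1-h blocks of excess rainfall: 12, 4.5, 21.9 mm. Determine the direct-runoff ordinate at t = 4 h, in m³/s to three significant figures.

Q ≈ 48.3 m³/s

By discrete convolution, Q_j = Σ (P_i / 10 mm) · U_{j−i}.
At t = 4 h (j=4): Q = (12/10)·13.4 + (4.5/10)·18.6 + (21.9/10)·10.9 = 48.3 m³/s.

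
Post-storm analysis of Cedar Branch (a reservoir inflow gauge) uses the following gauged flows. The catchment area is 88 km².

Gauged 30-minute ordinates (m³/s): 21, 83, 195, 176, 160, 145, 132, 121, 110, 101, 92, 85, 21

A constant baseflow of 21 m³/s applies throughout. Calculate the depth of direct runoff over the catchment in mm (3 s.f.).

Direct runoff: 0.0, 62.0, 174.0, 155.0, 139.0, 124.0, 111.0, 100.0, 89.0, 80.0, 71.0, 64.0, 0.0 m³/s; ΣQ_DR = 1169 m³/s.
V = ΣQ_DR · Δt = 1169 × 1800 s = 2.104 × 10^6 m³.
Over A = 88 km², depth = V / A = 23.9 mm.

d ≈ 23.9 mm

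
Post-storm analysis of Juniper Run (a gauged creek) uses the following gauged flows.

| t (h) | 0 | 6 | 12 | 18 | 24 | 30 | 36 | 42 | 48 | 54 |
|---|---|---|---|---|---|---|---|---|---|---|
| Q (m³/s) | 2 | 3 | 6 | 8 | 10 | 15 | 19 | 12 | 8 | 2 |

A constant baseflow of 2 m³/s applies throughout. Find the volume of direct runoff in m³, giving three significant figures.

V ≈ 1.40 × 10^6 m³

Direct-runoff ordinates (Q − Q_b): 0.0, 1.0, 4.0, 6.0, 8.0, 13.0, 17.0, 10.0, 6.0, 0.0 m³/s.
ΣQ_DR = 65.00 m³/s.
With Δt = 6 h = 21600 s, V = ΣQ_DR · Δt = 65.00 × 21600 = 1.40 × 10^6 m³.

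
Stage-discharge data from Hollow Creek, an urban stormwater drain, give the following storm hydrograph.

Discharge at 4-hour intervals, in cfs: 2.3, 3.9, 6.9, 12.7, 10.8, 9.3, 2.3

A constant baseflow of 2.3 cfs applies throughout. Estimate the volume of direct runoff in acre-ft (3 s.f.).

Direct-runoff ordinates (Q − Q_b): 0.0, 1.6, 4.6, 10.4, 8.5, 7.0, 0.0 cfs.
ΣQ_DR = 32.10 cfs.
With Δt = 4 h = 14400 s, V = ΣQ_DR · Δt = 32.10 × 14400 = 4.62 × 10^5 ft³ = 10.6 acre-ft.

V ≈ 10.6 acre-ft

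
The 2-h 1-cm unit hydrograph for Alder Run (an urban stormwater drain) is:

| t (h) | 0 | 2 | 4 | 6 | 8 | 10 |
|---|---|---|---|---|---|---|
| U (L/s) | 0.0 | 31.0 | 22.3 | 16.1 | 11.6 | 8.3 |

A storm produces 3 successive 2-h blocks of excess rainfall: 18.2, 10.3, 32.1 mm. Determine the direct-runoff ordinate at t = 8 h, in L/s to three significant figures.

By discrete convolution, Q_j = Σ (P_i / 10 mm) · U_{j−i}.
At t = 8 h (j=4): Q = (18.2/10)·11.6 + (10.3/10)·16.1 + (32.1/10)·22.3 = 109 L/s.

Q ≈ 109 L/s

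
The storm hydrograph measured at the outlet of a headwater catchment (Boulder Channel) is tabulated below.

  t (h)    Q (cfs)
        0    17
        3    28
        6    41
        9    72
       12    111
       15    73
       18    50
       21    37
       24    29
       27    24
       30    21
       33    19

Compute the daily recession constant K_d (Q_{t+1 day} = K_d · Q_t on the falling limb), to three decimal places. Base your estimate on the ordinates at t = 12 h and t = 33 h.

K_d ≈ 0.133

Between t = 12 h and t = 33 h the flow falls from 111 to 19 cfs over 7×3 h = 21 h.
Per-interval ratio K = (19/111)^(1/7) = 0.7771; K_d = K^(24/3) = 0.133.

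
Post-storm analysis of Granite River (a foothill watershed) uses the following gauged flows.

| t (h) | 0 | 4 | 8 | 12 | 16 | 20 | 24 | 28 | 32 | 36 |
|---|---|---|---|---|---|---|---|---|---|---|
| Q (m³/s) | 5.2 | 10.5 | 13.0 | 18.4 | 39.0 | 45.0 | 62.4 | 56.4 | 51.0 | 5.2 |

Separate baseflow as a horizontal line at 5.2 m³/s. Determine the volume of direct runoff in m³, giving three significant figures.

Direct-runoff ordinates (Q − Q_b): 0.0, 5.3, 7.8, 13.2, 33.8, 39.8, 57.2, 51.2, 45.8, 0.0 m³/s.
ΣQ_DR = 254.1 m³/s.
With Δt = 4 h = 14400 s, V = ΣQ_DR · Δt = 254.1 × 14400 = 3.66 × 10^6 m³.

V ≈ 3.66 × 10^6 m³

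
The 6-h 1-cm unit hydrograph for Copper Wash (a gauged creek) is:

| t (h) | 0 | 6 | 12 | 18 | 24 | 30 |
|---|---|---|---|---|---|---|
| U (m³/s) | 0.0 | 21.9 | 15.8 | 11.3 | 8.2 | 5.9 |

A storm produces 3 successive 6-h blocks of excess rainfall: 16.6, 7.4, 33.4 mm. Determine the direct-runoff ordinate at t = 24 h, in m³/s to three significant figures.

Q ≈ 74.7 m³/s

By discrete convolution, Q_j = Σ (P_i / 10 mm) · U_{j−i}.
At t = 24 h (j=4): Q = (16.6/10)·8.2 + (7.4/10)·11.3 + (33.4/10)·15.8 = 74.7 m³/s.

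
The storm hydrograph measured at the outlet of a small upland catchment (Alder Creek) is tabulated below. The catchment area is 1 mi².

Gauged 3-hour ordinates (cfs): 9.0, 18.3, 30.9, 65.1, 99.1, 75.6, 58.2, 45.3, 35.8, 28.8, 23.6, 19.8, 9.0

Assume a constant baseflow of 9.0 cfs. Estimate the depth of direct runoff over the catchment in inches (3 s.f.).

Direct runoff: 0.0, 9.3, 21.9, 56.1, 90.1, 66.6, 49.2, 36.3, 26.8, 19.8, 14.6, 10.8, 0.0 cfs; ΣQ_DR = 401.5 cfs.
V = ΣQ_DR · Δt = 401.5 × 10800 s = 4.336 × 10^6 ft³.
Over A = 1 mi², depth = V / A = 1.87 in.

d ≈ 1.87 in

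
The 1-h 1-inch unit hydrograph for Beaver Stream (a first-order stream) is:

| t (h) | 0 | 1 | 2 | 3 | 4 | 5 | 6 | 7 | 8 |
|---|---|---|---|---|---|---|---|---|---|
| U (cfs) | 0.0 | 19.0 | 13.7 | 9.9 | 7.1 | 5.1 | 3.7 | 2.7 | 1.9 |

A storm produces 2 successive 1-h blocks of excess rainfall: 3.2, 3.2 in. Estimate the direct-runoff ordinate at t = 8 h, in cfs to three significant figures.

Q ≈ 14.7 cfs

By discrete convolution, Q_j = Σ (P_i / 1 in) · U_{j−i}.
At t = 8 h (j=8): Q = (3.2/1)·1.9 + (3.2/1)·2.7 = 14.7 cfs.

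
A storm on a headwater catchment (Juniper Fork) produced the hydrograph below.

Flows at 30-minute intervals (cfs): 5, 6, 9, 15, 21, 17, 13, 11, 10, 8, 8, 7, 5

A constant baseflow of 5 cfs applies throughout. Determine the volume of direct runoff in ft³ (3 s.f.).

Direct-runoff ordinates (Q − Q_b): 0.0, 1.0, 4.0, 10.0, 16.0, 12.0, 8.0, 6.0, 5.0, 3.0, 3.0, 2.0, 0.0 cfs.
ΣQ_DR = 70.00 cfs.
With Δt = 0.5 h = 1800 s, V = ΣQ_DR · Δt = 70.00 × 1800 = 1.26 × 10^5 ft³.

V ≈ 1.26 × 10^5 ft³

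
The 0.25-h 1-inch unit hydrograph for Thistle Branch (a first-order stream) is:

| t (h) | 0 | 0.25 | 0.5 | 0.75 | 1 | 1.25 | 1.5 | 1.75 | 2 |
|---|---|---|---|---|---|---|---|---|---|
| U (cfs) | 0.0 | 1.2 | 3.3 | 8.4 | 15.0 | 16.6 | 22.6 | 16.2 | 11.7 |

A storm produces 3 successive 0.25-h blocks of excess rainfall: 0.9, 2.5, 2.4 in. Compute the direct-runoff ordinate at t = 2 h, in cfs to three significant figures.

Q ≈ 105 cfs

By discrete convolution, Q_j = Σ (P_i / 1 in) · U_{j−i}.
At t = 2 h (j=8): Q = (0.9/1)·11.7 + (2.5/1)·16.2 + (2.4/1)·22.6 = 105 cfs.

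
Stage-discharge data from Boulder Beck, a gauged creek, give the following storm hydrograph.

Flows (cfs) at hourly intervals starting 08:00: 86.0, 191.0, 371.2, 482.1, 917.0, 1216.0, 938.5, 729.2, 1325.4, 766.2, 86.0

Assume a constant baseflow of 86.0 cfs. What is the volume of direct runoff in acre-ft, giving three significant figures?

V ≈ 509 acre-ft

Direct-runoff ordinates (Q − Q_b): 0.0, 105.0, 285.2, 396.1, 831.0, 1130.0, 852.5, 643.2, 1239.4, 680.2, 0.0 cfs.
ΣQ_DR = 6163 cfs.
With Δt = 1 h = 3600 s, V = ΣQ_DR · Δt = 6163 × 3600 = 2.22 × 10^7 ft³ = 509 acre-ft.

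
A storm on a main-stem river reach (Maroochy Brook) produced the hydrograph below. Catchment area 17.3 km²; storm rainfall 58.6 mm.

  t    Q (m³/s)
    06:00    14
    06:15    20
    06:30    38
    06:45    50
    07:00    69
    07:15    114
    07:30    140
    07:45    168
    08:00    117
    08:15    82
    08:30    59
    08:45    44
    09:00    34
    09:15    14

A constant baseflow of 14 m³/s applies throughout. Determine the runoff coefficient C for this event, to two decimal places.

ΣQ_DR = 767.0 m³/s; V = ΣQ_DR·Δt = 6.903 × 10^5 m³.
Runoff depth d = V / A = 39.90 mm.
C = d / P = 39.90 / 58.6 = 0.68.

C ≈ 0.68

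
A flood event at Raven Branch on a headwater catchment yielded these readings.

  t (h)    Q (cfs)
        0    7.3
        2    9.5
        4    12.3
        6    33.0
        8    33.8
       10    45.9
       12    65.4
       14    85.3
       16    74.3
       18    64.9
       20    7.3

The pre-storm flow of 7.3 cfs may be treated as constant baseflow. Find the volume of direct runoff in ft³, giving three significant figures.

V ≈ 2.58 × 10^6 ft³

Direct-runoff ordinates (Q − Q_b): 0.0, 2.2, 5.0, 25.7, 26.5, 38.6, 58.1, 78.0, 67.0, 57.6, 0.0 cfs.
ΣQ_DR = 358.7 cfs.
With Δt = 2 h = 7200 s, V = ΣQ_DR · Δt = 358.7 × 7200 = 2.58 × 10^6 ft³.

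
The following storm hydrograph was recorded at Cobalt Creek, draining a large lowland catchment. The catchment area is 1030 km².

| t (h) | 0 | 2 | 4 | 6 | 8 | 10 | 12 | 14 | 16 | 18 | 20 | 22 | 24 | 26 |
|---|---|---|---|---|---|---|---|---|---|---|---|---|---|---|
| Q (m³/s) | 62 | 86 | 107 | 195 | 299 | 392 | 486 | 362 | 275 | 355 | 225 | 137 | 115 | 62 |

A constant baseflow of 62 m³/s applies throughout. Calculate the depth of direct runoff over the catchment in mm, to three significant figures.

Direct runoff: 0.0, 24.0, 45.0, 133.0, 237.0, 330.0, 424.0, 300.0, 213.0, 293.0, 163.0, 75.0, 53.0, 0.0 m³/s; ΣQ_DR = 2290 m³/s.
V = ΣQ_DR · Δt = 2290 × 7200 s = 1.649 × 10^7 m³.
Over A = 1030 km², depth = V / A = 16.0 mm.

d ≈ 16.0 mm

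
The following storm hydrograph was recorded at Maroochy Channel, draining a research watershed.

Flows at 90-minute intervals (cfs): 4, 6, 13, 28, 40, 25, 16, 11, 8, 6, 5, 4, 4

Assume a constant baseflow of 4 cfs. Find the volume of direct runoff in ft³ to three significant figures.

V ≈ 6.37 × 10^5 ft³

Direct-runoff ordinates (Q − Q_b): 0.0, 2.0, 9.0, 24.0, 36.0, 21.0, 12.0, 7.0, 4.0, 2.0, 1.0, 0.0, 0.0 cfs.
ΣQ_DR = 118.0 cfs.
With Δt = 1.5 h = 5400 s, V = ΣQ_DR · Δt = 118.0 × 5400 = 6.37 × 10^5 ft³.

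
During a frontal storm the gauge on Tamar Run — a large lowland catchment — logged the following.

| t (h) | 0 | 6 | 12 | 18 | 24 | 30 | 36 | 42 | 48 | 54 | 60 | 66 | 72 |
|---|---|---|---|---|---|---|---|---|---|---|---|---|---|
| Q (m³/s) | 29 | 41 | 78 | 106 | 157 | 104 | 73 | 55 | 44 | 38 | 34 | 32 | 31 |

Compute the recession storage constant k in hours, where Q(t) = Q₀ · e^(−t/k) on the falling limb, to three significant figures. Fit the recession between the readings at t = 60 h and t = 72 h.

On the falling limb, Q drops from 34 to 31 m³/s between t = 60 h and t = 72 h (Δt = 12 h).
k = −Δt / ln(Q₂/Q₁) = −12 / ln(31/34) = 130 h.

k ≈ 130 h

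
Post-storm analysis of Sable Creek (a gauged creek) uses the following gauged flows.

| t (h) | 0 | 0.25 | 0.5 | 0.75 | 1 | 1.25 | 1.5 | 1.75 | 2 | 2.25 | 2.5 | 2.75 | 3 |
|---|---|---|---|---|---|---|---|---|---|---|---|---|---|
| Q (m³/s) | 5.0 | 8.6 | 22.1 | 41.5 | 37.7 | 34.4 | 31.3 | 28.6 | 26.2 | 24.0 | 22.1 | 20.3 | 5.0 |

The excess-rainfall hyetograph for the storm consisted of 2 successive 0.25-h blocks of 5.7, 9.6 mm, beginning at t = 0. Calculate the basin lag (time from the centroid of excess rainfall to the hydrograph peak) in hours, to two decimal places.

t_L ≈ 0.47 h

Centroid of excess rainfall: t_c = Σ P_i·t̄_i / ΣP_i = 0.2819 h (block centres at 0.125, 0.375 h).
Hydrograph peak occurs at t = 0.75 h, so basin lag t_L = 0.75 − 0.2819 = 0.47 h.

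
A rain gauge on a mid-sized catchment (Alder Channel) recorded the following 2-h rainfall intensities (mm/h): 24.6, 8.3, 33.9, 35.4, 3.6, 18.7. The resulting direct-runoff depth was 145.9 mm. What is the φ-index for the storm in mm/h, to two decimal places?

φ ≈ 9.91 mm/h

Only the 4 blocks with intensity above φ contribute runoff: 24.6, 33.9, 35.4, 18.7 mm/h.
Σ(I−φ)·Δt = d  ⇒  (24.6+33.9+35.4+18.7 − 4φ)·2 = 145.9
φ = (112.6 − 145.9/2) / 4 = 9.91 mm/h.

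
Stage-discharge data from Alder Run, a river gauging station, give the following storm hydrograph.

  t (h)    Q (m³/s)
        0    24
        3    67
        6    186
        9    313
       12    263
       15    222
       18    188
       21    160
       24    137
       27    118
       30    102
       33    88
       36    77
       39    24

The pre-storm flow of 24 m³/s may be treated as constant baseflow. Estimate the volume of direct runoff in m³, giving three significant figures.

V ≈ 1.76 × 10^7 m³

Direct-runoff ordinates (Q − Q_b): 0.0, 43.0, 162.0, 289.0, 239.0, 198.0, 164.0, 136.0, 113.0, 94.0, 78.0, 64.0, 53.0, 0.0 m³/s.
ΣQ_DR = 1633 m³/s.
With Δt = 3 h = 10800 s, V = ΣQ_DR · Δt = 1633 × 10800 = 1.76 × 10^7 m³.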